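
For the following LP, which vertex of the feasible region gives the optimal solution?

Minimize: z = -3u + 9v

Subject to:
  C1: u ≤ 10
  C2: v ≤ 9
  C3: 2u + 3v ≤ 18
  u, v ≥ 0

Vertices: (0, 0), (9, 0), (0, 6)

Evaluate the objective at each vertex of the feasible region:
  z(0, 0) = 0
  z(9, 0) = -27  ←
  z(0, 6) = 54
The minimum is at u = 9, v = 0.

(9, 0)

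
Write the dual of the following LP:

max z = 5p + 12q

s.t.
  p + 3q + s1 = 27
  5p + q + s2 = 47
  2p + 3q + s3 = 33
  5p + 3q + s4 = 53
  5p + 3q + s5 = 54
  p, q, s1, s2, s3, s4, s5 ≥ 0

Primal max cᵀx s.t. Ax ≤ b, x ≥ 0  →  Dual min bᵀy s.t. Aᵀy ≥ c, y ≥ 0.

Minimize: z = 27y1 + 47y2 + 33y3 + 53y4 + 54y5

Subject to:
  y1 + 5y2 + 2y3 + 5y4 + 5y5 ≥ 5
  3y1 + y2 + 3y3 + 3y4 + 3y5 ≥ 12
  y1, y2, y3, y4, y5 ≥ 0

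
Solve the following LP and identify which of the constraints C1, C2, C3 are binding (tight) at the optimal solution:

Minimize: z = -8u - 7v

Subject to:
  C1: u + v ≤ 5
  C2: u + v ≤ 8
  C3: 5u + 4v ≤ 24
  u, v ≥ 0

At u = 4, v = 1, compute slack b - a·x for each constraint:
  C1: 5 − 5 = 0  (binding)
  C2: 8 − 5 = 3  (slack)
  C3: 24 − 24 = 0  (binding)

Optimal: u = 4, v = 1
Binding: C1, C3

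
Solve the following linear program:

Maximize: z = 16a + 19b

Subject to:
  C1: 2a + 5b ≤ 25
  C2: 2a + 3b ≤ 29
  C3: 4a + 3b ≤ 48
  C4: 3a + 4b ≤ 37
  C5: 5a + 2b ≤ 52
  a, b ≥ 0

Evaluate the objective at each vertex of the feasible region:
  z(0, 0) = 0
  z(10.4, 0) = 166.4
  z(10, 1) = 179  ←
  z(0, 5) = 95
The maximum is at a = 10, b = 1.

a = 10, b = 1, z = 179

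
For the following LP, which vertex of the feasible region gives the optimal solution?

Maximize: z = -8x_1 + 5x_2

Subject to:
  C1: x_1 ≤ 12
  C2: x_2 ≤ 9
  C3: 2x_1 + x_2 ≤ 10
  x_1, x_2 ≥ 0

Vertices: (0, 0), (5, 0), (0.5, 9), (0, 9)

Evaluate the objective at each vertex of the feasible region:
  z(0, 0) = 0
  z(5, 0) = -40
  z(0.5, 9) = 41
  z(0, 9) = 45  ←
The maximum is at x_1 = 0, x_2 = 9.

(0, 9)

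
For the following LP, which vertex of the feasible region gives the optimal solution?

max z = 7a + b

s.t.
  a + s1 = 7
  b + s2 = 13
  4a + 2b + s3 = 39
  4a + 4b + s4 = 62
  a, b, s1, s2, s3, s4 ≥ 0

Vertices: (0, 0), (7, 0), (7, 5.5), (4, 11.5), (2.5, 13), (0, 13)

Evaluate the objective at each vertex of the feasible region:
  z(0, 0) = 0
  z(7, 0) = 49
  z(7, 5.5) = 54.5  ←
  z(4, 11.5) = 39.5
  z(2.5, 13) = 30.5
  z(0, 13) = 13
The maximum is at a = 7, b = 5.5.

(7, 5.5)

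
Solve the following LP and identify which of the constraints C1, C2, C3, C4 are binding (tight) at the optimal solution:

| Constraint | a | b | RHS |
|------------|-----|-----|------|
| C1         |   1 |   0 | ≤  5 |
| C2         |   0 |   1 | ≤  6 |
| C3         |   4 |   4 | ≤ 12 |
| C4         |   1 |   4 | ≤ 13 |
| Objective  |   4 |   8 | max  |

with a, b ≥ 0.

At a = 0, b = 3, compute slack b - a·x for each constraint:
  C1: 5 − 0 = 5  (slack)
  C2: 6 − 3 = 3  (slack)
  C3: 12 − 12 = 0  (binding)
  C4: 13 − 12 = 1  (slack)

Optimal: a = 0, b = 3
Binding: C3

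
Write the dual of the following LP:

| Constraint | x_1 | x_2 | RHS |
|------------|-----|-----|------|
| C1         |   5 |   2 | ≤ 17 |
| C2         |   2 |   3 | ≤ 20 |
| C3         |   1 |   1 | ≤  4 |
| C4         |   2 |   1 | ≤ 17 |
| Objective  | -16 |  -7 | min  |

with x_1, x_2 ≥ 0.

Primal min cᵀx s.t. Ax ≤ b, x ≥ 0  →  Dual max −bᵀy s.t. Aᵀy ≥ −c, y ≥ 0.

Maximize: z = -17y1 - 20y2 - 4y3 - 17y4

Subject to:
  5y1 + 2y2 + y3 + 2y4 ≥ 16
  2y1 + 3y2 + y3 + y4 ≥ 7
  y1, y2, y3, y4 ≥ 0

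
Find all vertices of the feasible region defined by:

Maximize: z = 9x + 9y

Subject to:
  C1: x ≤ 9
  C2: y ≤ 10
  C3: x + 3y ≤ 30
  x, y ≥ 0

(0, 0), (9, 0), (9, 7), (0, 10)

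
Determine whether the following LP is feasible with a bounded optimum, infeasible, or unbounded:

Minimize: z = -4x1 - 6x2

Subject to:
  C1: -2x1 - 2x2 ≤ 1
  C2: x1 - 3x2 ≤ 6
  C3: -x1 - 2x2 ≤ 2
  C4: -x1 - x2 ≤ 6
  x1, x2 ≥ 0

Unbounded (objective can decrease without bound)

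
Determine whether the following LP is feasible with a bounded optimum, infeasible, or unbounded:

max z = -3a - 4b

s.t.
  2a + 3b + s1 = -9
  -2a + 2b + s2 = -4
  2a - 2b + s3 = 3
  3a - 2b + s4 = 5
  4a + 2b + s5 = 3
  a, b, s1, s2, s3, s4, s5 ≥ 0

Infeasible (no feasible solution exists)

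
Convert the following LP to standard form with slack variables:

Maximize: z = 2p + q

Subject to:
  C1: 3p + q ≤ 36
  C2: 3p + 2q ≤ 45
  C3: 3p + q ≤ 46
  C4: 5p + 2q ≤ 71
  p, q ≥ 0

max z = 2p + q

s.t.
  3p + q + s1 = 36
  3p + 2q + s2 = 45
  3p + q + s3 = 46
  5p + 2q + s4 = 71
  p, q, s1, s2, s3, s4 ≥ 0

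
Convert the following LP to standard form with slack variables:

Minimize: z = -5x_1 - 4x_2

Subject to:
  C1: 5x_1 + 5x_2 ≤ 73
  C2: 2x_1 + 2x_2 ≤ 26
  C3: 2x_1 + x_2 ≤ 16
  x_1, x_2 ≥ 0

min z = -5x_1 - 4x_2

s.t.
  5x_1 + 5x_2 + s1 = 73
  2x_1 + 2x_2 + s2 = 26
  2x_1 + x_2 + s3 = 16
  x_1, x_2, s1, s2, s3 ≥ 0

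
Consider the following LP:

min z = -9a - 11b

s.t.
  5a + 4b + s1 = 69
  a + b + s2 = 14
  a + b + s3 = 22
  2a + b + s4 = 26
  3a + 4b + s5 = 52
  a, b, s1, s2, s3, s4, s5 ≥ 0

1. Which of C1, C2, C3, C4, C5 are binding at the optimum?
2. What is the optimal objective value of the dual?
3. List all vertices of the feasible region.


1. C2, C5
2. -146
3. (0, 0), (13, 0), (12, 2), (4, 10), (0, 13)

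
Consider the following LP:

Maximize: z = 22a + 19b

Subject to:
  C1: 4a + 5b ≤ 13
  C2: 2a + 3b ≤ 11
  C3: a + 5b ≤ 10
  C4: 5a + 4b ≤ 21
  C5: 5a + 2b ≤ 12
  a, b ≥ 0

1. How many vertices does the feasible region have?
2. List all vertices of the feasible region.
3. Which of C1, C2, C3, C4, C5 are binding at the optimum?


1. 5
2. (0, 0), (2.4, 0), (2, 1), (1, 1.8), (0, 2)
3. C1, C5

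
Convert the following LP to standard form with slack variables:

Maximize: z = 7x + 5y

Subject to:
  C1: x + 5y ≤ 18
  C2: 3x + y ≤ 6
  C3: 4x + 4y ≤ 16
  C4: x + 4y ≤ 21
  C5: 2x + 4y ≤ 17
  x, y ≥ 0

max z = 7x + 5y

s.t.
  x + 5y + s1 = 18
  3x + y + s2 = 6
  4x + 4y + s3 = 16
  x + 4y + s4 = 21
  2x + 4y + s5 = 17
  x, y, s1, s2, s3, s4, s5 ≥ 0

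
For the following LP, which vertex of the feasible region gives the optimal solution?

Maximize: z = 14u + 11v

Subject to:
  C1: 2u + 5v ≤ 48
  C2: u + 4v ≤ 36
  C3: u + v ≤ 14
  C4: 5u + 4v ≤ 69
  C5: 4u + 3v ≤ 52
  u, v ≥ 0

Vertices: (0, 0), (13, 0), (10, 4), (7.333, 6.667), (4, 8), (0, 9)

Evaluate the objective at each vertex of the feasible region:
  z(0, 0) = 0
  z(13, 0) = 182
  z(10, 4) = 184  ←
  z(7.333, 6.667) = 176
  z(4, 8) = 144
  z(0, 9) = 99
The maximum is at u = 10, v = 4.

(10, 4)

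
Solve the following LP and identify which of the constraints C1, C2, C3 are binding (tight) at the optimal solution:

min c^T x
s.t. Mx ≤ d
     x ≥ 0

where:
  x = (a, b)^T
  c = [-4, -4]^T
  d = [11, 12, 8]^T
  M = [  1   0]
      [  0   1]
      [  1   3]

At a = 8, b = 0, compute slack b - a·x for each constraint:
  C1: 11 − 8 = 3  (slack)
  C2: 12 − 0 = 12  (slack)
  C3: 8 − 8 = 0  (binding)

Optimal: a = 8, b = 0
Binding: C3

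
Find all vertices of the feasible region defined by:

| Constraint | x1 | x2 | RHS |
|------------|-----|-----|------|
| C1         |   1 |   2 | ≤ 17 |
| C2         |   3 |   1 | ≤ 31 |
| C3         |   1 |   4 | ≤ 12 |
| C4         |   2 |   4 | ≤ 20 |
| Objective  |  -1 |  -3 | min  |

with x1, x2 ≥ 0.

(0, 0), (10, 0), (8, 1), (0, 3)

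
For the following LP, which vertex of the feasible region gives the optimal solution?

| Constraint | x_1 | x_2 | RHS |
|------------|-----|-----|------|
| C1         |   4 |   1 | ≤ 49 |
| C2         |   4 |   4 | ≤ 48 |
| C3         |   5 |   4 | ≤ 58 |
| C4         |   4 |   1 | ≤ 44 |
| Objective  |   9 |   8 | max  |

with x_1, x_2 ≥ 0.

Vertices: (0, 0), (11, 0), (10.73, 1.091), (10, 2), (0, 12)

Evaluate the objective at each vertex of the feasible region:
  z(0, 0) = 0
  z(11, 0) = 99
  z(10.73, 1.091) = 105.3
  z(10, 2) = 106  ←
  z(0, 12) = 96
The maximum is at x_1 = 10, x_2 = 2.

(10, 2)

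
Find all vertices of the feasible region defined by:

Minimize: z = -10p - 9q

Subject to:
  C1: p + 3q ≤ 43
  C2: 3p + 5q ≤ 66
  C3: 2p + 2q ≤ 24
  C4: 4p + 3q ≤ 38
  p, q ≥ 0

(0, 0), (9.5, 0), (2, 10), (0, 12)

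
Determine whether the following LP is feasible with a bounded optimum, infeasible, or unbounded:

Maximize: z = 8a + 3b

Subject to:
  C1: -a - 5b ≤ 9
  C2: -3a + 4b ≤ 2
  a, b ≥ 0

Unbounded (objective can increase without bound)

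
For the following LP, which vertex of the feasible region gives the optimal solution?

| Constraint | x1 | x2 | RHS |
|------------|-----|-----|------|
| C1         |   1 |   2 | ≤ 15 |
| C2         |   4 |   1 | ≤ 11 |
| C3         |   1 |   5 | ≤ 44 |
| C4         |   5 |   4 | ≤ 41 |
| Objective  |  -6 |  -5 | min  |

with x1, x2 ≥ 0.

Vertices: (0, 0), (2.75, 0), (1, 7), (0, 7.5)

Evaluate the objective at each vertex of the feasible region:
  z(0, 0) = 0
  z(2.75, 0) = -16.5
  z(1, 7) = -41  ←
  z(0, 7.5) = -37.5
The minimum is at x1 = 1, x2 = 7.

(1, 7)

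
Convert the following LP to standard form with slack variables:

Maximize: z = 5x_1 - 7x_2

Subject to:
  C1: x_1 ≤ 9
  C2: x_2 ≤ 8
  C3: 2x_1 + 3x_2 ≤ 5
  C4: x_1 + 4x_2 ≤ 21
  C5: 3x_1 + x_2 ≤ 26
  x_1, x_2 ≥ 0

max z = 5x_1 - 7x_2

s.t.
  x_1 + s1 = 9
  x_2 + s2 = 8
  2x_1 + 3x_2 + s3 = 5
  x_1 + 4x_2 + s4 = 21
  3x_1 + x_2 + s5 = 26
  x_1, x_2, s1, s2, s3, s4, s5 ≥ 0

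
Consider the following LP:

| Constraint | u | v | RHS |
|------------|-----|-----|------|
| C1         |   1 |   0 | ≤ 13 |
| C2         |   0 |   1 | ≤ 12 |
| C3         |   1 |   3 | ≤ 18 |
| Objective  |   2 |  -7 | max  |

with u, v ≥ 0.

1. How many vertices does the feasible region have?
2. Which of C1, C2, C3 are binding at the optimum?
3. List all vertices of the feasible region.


1. 4
2. C1
3. (0, 0), (13, 0), (13, 1.667), (0, 6)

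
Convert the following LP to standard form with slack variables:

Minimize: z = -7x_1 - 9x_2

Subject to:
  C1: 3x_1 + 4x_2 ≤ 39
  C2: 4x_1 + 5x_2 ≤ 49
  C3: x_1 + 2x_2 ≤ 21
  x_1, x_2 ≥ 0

min z = -7x_1 - 9x_2

s.t.
  3x_1 + 4x_2 + s1 = 39
  4x_1 + 5x_2 + s2 = 49
  x_1 + 2x_2 + s3 = 21
  x_1, x_2, s1, s2, s3 ≥ 0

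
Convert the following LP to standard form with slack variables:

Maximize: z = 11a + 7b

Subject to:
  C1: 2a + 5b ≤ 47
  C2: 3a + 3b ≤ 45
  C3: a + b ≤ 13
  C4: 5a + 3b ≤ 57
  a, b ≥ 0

max z = 11a + 7b

s.t.
  2a + 5b + s1 = 47
  3a + 3b + s2 = 45
  a + b + s3 = 13
  5a + 3b + s4 = 57
  a, b, s1, s2, s3, s4 ≥ 0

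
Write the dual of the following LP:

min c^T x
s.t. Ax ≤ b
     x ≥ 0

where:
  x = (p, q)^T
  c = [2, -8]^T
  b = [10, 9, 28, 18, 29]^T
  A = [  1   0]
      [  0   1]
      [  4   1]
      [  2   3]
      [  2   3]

Primal min cᵀx s.t. Ax ≤ b, x ≥ 0  →  Dual max −bᵀy s.t. Aᵀy ≥ −c, y ≥ 0.

Maximize: z = -10y1 - 9y2 - 28y3 - 18y4 - 29y5

Subject to:
  y1 + 4y3 + 2y4 + 2y5 ≥ -2
  y2 + y3 + 3y4 + 3y5 ≥ 8
  y1, y2, y3, y4, y5 ≥ 0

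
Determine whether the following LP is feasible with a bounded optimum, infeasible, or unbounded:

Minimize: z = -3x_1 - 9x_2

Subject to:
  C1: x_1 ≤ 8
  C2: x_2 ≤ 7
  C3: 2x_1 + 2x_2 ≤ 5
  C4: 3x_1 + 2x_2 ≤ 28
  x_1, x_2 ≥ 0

Feasible with a bounded optimal solution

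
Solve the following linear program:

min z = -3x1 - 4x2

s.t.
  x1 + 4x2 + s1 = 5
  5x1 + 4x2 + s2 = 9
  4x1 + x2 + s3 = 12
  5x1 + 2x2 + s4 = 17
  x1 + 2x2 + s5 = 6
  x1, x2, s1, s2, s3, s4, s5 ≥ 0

Evaluate the objective at each vertex of the feasible region:
  z(0, 0) = 0
  z(1.8, 0) = -5.4
  z(1, 1) = -7  ←
  z(0, 1.25) = -5
The minimum is at x1 = 1, x2 = 1.

x1 = 1, x2 = 1, z = -7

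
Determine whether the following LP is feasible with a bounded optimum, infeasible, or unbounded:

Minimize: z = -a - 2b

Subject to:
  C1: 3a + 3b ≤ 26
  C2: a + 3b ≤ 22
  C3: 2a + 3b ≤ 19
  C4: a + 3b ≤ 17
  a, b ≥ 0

Feasible with a bounded optimal solution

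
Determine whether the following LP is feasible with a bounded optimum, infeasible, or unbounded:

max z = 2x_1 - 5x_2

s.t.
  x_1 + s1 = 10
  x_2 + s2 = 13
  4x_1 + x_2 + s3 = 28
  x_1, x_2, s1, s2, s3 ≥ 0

Feasible with a bounded optimal solution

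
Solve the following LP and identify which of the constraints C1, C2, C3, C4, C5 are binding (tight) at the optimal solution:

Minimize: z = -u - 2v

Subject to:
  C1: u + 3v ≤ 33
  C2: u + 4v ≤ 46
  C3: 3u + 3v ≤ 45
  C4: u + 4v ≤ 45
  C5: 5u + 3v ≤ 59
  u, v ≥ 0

At u = 6, v = 9, compute slack b - a·x for each constraint:
  C1: 33 − 33 = 0  (binding)
  C2: 46 − 42 = 4  (slack)
  C3: 45 − 45 = 0  (binding)
  C4: 45 − 42 = 3  (slack)
  C5: 59 − 57 = 2  (slack)

Optimal: u = 6, v = 9
Binding: C1, C3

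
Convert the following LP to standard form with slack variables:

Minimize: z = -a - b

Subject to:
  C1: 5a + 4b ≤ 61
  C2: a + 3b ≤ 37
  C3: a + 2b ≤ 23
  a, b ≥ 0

min z = -a - b

s.t.
  5a + 4b + s1 = 61
  a + 3b + s2 = 37
  a + 2b + s3 = 23
  a, b, s1, s2, s3 ≥ 0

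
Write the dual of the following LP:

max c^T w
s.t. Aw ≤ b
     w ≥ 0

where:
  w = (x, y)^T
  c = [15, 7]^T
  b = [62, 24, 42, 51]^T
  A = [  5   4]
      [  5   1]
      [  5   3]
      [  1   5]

Primal max cᵀx s.t. Ax ≤ b, x ≥ 0  →  Dual min bᵀy s.t. Aᵀy ≥ c, y ≥ 0.

Minimize: z = 62y1 + 24y2 + 42y3 + 51y4

Subject to:
  5y1 + 5y2 + 5y3 + y4 ≥ 15
  4y1 + y2 + 3y3 + 5y4 ≥ 7
  y1, y2, y3, y4 ≥ 0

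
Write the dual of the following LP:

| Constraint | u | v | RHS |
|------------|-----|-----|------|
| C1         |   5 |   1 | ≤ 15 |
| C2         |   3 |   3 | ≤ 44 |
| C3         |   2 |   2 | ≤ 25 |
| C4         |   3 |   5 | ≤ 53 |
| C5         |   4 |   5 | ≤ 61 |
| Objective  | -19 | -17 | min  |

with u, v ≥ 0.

Primal min cᵀx s.t. Ax ≤ b, x ≥ 0  →  Dual max −bᵀy s.t. Aᵀy ≥ −c, y ≥ 0.

Maximize: z = -15y1 - 44y2 - 25y3 - 53y4 - 61y5

Subject to:
  5y1 + 3y2 + 2y3 + 3y4 + 4y5 ≥ 19
  y1 + 3y2 + 2y3 + 5y4 + 5y5 ≥ 17
  y1, y2, y3, y4, y5 ≥ 0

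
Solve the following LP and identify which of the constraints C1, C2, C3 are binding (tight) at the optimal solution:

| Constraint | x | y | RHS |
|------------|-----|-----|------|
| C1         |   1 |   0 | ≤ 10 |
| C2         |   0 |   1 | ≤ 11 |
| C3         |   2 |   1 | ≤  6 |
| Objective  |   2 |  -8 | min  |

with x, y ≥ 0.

At x = 0, y = 6, compute slack b - a·x for each constraint:
  C1: 10 − 0 = 10  (slack)
  C2: 11 − 6 = 5  (slack)
  C3: 6 − 6 = 0  (binding)

Optimal: x = 0, y = 6
Binding: C3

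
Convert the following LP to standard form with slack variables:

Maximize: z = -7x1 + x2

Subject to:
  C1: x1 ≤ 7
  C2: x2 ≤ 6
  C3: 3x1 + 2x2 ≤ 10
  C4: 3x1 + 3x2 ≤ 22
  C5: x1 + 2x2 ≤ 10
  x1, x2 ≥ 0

max z = -7x1 + x2

s.t.
  x1 + s1 = 7
  x2 + s2 = 6
  3x1 + 2x2 + s3 = 10
  3x1 + 3x2 + s4 = 22
  x1 + 2x2 + s5 = 10
  x1, x2, s1, s2, s3, s4, s5 ≥ 0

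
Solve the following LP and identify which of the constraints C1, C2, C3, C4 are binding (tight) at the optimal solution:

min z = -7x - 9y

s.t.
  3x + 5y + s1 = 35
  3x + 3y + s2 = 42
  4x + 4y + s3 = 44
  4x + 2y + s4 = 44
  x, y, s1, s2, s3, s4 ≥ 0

At x = 10, y = 1, compute slack b - a·x for each constraint:
  C1: 35 − 35 = 0  (binding)
  C2: 42 − 33 = 9  (slack)
  C3: 44 − 44 = 0  (binding)
  C4: 44 − 42 = 2  (slack)

Optimal: x = 10, y = 1
Binding: C1, C3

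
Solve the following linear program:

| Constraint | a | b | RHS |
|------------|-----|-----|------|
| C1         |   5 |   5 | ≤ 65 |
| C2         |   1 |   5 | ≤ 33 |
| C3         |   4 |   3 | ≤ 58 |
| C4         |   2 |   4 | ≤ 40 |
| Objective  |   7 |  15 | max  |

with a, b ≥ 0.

Evaluate the objective at each vertex of the feasible region:
  z(0, 0) = 0
  z(13, 0) = 91
  z(8, 5) = 131  ←
  z(0, 6.6) = 99
The maximum is at a = 8, b = 5.

a = 8, b = 5, z = 131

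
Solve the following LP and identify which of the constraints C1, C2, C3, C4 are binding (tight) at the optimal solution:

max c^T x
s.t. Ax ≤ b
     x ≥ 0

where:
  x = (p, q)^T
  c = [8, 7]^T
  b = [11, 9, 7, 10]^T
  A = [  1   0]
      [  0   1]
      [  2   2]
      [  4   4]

At p = 2.5, q = 0, compute slack b - a·x for each constraint:
  C1: 11 − 2.5 = 8.5  (slack)
  C2: 9 − 0 = 9  (slack)
  C3: 7 − 5 = 2  (slack)
  C4: 10 − 10 = 0  (binding)

Optimal: p = 2.5, q = 0
Binding: C4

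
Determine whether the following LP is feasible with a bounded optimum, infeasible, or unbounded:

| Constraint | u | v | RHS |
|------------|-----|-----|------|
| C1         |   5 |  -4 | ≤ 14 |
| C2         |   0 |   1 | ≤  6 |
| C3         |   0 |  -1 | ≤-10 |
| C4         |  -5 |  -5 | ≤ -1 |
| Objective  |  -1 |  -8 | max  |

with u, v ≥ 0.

Infeasible (no feasible solution exists)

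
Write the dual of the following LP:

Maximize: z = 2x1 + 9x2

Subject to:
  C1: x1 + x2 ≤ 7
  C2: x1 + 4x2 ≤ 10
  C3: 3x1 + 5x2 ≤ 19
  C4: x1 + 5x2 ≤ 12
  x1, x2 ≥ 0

Primal max cᵀx s.t. Ax ≤ b, x ≥ 0  →  Dual min bᵀy s.t. Aᵀy ≥ c, y ≥ 0.

Minimize: z = 7y1 + 10y2 + 19y3 + 12y4

Subject to:
  y1 + y2 + 3y3 + y4 ≥ 2
  y1 + 4y2 + 5y3 + 5y4 ≥ 9
  y1, y2, y3, y4 ≥ 0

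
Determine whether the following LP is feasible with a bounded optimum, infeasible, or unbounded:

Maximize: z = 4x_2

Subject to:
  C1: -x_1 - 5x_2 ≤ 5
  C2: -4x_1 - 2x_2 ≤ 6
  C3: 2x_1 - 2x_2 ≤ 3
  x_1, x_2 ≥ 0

Unbounded (objective can increase without bound)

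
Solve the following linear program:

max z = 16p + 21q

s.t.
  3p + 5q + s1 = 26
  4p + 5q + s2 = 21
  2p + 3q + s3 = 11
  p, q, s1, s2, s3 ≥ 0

Evaluate the objective at each vertex of the feasible region:
  z(0, 0) = 0
  z(5.25, 0) = 84
  z(4, 1) = 85  ←
  z(0, 3.667) = 77
The maximum is at p = 4, q = 1.

p = 4, q = 1, z = 85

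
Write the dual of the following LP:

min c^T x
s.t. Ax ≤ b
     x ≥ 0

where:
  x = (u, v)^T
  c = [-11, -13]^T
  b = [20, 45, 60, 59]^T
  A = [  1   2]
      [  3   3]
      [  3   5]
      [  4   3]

Primal min cᵀx s.t. Ax ≤ b, x ≥ 0  →  Dual max −bᵀy s.t. Aᵀy ≥ −c, y ≥ 0.

Maximize: z = -20y1 - 45y2 - 60y3 - 59y4

Subject to:
  y1 + 3y2 + 3y3 + 4y4 ≥ 11
  2y1 + 3y2 + 5y3 + 3y4 ≥ 13
  y1, y2, y3, y4 ≥ 0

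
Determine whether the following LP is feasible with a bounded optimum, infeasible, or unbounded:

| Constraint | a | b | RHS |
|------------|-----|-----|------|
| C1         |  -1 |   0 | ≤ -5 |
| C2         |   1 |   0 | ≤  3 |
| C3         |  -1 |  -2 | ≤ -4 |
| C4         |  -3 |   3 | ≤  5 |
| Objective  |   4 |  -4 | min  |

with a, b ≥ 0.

Infeasible (no feasible solution exists)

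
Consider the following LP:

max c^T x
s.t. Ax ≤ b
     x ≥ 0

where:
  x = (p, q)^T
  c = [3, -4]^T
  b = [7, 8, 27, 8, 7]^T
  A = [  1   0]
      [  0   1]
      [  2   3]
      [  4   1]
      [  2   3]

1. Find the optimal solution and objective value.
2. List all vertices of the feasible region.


1. p = 2, q = 0, z = 6
2. (0, 0), (2, 0), (1.7, 1.2), (0, 2.333)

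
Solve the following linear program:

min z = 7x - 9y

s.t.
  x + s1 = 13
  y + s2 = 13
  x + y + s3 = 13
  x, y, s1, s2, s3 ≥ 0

Evaluate the objective at each vertex of the feasible region:
  z(0, 0) = 0
  z(13, 0) = 91
  z(0, 13) = -117  ←
The minimum is at x = 0, y = 13.

x = 0, y = 13, z = -117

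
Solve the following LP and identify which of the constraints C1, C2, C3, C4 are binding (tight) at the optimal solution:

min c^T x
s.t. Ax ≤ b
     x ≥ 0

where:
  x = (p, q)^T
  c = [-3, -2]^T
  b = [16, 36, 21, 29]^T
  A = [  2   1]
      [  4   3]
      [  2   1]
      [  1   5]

At p = 6, q = 4, compute slack b - a·x for each constraint:
  C1: 16 − 16 = 0  (binding)
  C2: 36 − 36 = 0  (binding)
  C3: 21 − 16 = 5  (slack)
  C4: 29 − 26 = 3  (slack)

Optimal: p = 6, q = 4
Binding: C1, C2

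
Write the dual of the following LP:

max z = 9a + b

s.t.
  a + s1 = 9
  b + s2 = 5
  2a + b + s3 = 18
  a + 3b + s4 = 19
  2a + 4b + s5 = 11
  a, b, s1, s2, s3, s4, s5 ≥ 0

Primal max cᵀx s.t. Ax ≤ b, x ≥ 0  →  Dual min bᵀy s.t. Aᵀy ≥ c, y ≥ 0.

Minimize: z = 9y1 + 5y2 + 18y3 + 19y4 + 11y5

Subject to:
  y1 + 2y3 + y4 + 2y5 ≥ 9
  y2 + y3 + 3y4 + 4y5 ≥ 1
  y1, y2, y3, y4, y5 ≥ 0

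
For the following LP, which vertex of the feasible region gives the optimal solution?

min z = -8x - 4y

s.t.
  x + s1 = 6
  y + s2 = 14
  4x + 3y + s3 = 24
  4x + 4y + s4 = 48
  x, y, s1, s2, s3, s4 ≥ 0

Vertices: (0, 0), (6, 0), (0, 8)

Evaluate the objective at each vertex of the feasible region:
  z(0, 0) = 0
  z(6, 0) = -48  ←
  z(0, 8) = -32
The minimum is at x = 6, y = 0.

(6, 0)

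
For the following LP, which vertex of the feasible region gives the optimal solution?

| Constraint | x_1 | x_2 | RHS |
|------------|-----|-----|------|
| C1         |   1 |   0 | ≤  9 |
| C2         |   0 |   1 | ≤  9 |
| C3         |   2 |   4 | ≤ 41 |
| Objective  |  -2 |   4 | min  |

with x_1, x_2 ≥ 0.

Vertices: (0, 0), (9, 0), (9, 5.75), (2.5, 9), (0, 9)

Evaluate the objective at each vertex of the feasible region:
  z(0, 0) = 0
  z(9, 0) = -18  ←
  z(9, 5.75) = 5
  z(2.5, 9) = 31
  z(0, 9) = 36
The minimum is at x_1 = 9, x_2 = 0.

(9, 0)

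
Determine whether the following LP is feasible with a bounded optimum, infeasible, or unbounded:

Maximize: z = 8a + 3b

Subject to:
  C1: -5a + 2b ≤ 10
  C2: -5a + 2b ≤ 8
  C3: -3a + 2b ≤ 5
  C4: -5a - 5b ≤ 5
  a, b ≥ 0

Unbounded (objective can increase without bound)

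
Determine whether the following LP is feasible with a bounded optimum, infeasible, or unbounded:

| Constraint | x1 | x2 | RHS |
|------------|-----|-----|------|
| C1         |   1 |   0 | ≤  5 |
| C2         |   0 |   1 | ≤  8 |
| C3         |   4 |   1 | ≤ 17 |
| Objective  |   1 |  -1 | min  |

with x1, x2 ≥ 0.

Feasible with a bounded optimal solution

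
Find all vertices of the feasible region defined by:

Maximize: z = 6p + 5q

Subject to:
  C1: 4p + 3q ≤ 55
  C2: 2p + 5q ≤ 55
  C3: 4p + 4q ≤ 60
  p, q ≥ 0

(0, 0), (13.75, 0), (10, 5), (6.667, 8.333), (0, 11)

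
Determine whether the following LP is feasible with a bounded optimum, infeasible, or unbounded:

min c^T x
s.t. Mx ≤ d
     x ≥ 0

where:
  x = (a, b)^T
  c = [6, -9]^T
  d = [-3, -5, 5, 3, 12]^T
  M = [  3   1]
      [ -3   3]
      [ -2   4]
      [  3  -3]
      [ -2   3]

Infeasible (no feasible solution exists)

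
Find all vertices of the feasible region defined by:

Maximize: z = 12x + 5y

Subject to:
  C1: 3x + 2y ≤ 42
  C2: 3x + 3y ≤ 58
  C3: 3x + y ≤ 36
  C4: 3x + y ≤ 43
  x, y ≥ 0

(0, 0), (12, 0), (10, 6), (3.333, 16), (0, 19.33)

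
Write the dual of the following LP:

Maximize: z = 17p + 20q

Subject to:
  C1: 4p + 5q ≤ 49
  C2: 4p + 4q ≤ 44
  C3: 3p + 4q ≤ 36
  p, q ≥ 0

Primal max cᵀx s.t. Ax ≤ b, x ≥ 0  →  Dual min bᵀy s.t. Aᵀy ≥ c, y ≥ 0.

Minimize: z = 49y1 + 44y2 + 36y3

Subject to:
  4y1 + 4y2 + 3y3 ≥ 17
  5y1 + 4y2 + 4y3 ≥ 20
  y1, y2, y3 ≥ 0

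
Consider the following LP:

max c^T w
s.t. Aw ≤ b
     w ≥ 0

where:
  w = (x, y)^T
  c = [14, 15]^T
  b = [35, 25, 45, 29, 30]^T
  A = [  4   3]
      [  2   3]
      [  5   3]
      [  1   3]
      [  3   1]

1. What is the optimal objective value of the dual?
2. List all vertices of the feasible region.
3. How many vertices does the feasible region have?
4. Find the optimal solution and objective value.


1. 145
2. (0, 0), (8.75, 0), (5, 5), (0, 8.333)
3. 4
4. x = 5, y = 5, z = 145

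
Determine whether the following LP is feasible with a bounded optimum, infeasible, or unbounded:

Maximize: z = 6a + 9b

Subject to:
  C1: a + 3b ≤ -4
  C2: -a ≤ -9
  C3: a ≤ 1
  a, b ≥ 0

Infeasible (no feasible solution exists)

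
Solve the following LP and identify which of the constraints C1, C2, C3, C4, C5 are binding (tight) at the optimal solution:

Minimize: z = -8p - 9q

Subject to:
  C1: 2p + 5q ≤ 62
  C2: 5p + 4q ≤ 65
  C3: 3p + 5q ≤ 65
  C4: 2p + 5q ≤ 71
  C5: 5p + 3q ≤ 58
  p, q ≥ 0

At p = 5, q = 10, compute slack b - a·x for each constraint:
  C1: 62 − 60 = 2  (slack)
  C2: 65 − 65 = 0  (binding)
  C3: 65 − 65 = 0  (binding)
  C4: 71 − 60 = 11  (slack)
  C5: 58 − 55 = 3  (slack)

Optimal: p = 5, q = 10
Binding: C2, C3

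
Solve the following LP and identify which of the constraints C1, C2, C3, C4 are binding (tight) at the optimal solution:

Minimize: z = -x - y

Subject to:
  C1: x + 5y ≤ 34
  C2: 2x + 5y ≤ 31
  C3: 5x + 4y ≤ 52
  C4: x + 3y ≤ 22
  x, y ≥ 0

At x = 8, y = 3, compute slack b - a·x for each constraint:
  C1: 34 − 23 = 11  (slack)
  C2: 31 − 31 = 0  (binding)
  C3: 52 − 52 = 0  (binding)
  C4: 22 − 17 = 5  (slack)

Optimal: x = 8, y = 3
Binding: C2, C3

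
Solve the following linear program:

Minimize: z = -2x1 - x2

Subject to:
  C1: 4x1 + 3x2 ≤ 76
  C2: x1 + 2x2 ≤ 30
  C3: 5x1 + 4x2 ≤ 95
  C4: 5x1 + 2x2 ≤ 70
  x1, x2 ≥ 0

Evaluate the objective at each vertex of the feasible region:
  z(0, 0) = 0
  z(14, 0) = -28
  z(10, 10) = -30  ←
  z(0, 15) = -15
The minimum is at x1 = 10, x2 = 10.

x1 = 10, x2 = 10, z = -30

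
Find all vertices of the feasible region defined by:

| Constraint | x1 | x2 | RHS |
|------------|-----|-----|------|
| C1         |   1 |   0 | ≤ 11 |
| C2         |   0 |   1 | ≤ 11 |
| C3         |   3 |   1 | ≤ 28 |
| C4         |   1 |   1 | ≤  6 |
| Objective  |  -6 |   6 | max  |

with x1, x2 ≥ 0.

(0, 0), (6, 0), (0, 6)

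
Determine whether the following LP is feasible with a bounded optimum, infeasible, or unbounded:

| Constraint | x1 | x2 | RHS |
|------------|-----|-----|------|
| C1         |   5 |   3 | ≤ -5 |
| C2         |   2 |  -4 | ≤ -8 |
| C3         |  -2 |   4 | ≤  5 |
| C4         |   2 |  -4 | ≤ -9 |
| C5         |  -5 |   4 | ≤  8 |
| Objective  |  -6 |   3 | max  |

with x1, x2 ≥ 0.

Infeasible (no feasible solution exists)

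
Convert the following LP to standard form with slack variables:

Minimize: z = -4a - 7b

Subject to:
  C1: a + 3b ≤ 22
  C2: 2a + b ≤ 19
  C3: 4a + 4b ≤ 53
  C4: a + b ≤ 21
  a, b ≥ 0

min z = -4a - 7b

s.t.
  a + 3b + s1 = 22
  2a + b + s2 = 19
  4a + 4b + s3 = 53
  a + b + s4 = 21
  a, b, s1, s2, s3, s4 ≥ 0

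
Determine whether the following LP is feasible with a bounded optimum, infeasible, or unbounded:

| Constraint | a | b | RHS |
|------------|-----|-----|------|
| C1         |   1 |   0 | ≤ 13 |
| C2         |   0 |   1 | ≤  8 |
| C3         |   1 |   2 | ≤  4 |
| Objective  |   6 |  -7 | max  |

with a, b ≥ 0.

Feasible with a bounded optimal solution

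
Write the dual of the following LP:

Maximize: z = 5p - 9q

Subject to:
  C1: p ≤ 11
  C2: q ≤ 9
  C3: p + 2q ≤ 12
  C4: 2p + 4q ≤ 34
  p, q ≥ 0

Primal max cᵀx s.t. Ax ≤ b, x ≥ 0  →  Dual min bᵀy s.t. Aᵀy ≥ c, y ≥ 0.

Minimize: z = 11y1 + 9y2 + 12y3 + 34y4

Subject to:
  y1 + y3 + 2y4 ≥ 5
  y2 + 2y3 + 4y4 ≥ -9
  y1, y2, y3, y4 ≥ 0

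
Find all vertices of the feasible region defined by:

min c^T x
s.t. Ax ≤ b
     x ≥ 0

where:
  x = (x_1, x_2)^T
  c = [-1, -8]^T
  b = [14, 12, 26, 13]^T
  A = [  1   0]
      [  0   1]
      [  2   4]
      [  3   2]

(0, 0), (4.333, 0), (0, 6.5)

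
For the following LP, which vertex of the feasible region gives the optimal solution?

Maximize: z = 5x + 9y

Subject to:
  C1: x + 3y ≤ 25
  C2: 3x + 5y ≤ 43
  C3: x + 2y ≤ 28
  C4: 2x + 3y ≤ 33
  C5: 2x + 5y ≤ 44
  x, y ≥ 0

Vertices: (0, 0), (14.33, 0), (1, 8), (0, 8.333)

Evaluate the objective at each vertex of the feasible region:
  z(0, 0) = 0
  z(14.33, 0) = 71.67
  z(1, 8) = 77  ←
  z(0, 8.333) = 75
The maximum is at x = 1, y = 8.

(1, 8)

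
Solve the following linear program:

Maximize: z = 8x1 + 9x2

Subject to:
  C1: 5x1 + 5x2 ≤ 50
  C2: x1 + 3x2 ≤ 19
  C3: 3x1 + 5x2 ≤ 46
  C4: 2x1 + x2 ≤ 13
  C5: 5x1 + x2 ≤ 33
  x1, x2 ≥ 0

Evaluate the objective at each vertex of the feasible region:
  z(0, 0) = 0
  z(6.5, 0) = 52
  z(4, 5) = 77  ←
  z(0, 6.333) = 57
The maximum is at x1 = 4, x2 = 5.

x1 = 4, x2 = 5, z = 77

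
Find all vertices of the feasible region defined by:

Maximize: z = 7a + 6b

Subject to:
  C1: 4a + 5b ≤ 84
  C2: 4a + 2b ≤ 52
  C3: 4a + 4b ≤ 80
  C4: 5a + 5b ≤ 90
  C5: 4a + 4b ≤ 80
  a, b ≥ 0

(0, 0), (13, 0), (8, 10), (6, 12), (0, 16.8)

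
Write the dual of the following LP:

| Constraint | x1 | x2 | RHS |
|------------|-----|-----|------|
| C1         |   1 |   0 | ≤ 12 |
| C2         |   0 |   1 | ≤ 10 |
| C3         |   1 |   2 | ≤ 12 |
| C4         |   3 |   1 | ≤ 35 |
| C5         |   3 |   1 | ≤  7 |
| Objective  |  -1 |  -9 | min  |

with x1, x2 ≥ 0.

Primal min cᵀx s.t. Ax ≤ b, x ≥ 0  →  Dual max −bᵀy s.t. Aᵀy ≥ −c, y ≥ 0.

Maximize: z = -12y1 - 10y2 - 12y3 - 35y4 - 7y5

Subject to:
  y1 + y3 + 3y4 + 3y5 ≥ 1
  y2 + 2y3 + y4 + y5 ≥ 9
  y1, y2, y3, y4, y5 ≥ 0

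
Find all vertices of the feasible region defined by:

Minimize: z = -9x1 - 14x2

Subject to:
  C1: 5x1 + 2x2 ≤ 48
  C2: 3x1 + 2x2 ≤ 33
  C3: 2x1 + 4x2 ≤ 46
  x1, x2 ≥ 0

(0, 0), (9.6, 0), (7.5, 5.25), (5, 9), (0, 11.5)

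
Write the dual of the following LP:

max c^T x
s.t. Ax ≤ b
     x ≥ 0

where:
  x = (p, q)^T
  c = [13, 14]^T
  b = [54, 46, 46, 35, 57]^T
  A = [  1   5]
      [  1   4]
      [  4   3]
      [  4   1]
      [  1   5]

Primal max cᵀx s.t. Ax ≤ b, x ≥ 0  →  Dual min bᵀy s.t. Aᵀy ≥ c, y ≥ 0.

Minimize: z = 54y1 + 46y2 + 46y3 + 35y4 + 57y5

Subject to:
  y1 + y2 + 4y3 + 4y4 + y5 ≥ 13
  5y1 + 4y2 + 3y3 + y4 + 5y5 ≥ 14
  y1, y2, y3, y4, y5 ≥ 0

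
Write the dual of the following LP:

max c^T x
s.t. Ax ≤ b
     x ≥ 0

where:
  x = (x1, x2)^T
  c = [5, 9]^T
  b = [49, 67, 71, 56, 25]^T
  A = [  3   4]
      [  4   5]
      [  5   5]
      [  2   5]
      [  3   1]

Primal max cᵀx s.t. Ax ≤ b, x ≥ 0  →  Dual min bᵀy s.t. Aᵀy ≥ c, y ≥ 0.

Minimize: z = 49y1 + 67y2 + 71y3 + 56y4 + 25y5

Subject to:
  3y1 + 4y2 + 5y3 + 2y4 + 3y5 ≥ 5
  4y1 + 5y2 + 5y3 + 5y4 + y5 ≥ 9
  y1, y2, y3, y4, y5 ≥ 0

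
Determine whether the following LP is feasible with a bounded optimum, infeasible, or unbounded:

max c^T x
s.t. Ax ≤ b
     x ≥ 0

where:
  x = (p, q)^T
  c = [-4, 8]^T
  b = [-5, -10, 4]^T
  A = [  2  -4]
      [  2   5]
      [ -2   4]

Infeasible (no feasible solution exists)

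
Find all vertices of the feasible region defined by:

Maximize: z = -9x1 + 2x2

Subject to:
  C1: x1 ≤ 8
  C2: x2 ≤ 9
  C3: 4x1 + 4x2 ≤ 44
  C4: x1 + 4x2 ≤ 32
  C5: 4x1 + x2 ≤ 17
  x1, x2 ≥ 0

(0, 0), (4.25, 0), (2.4, 7.4), (0, 8)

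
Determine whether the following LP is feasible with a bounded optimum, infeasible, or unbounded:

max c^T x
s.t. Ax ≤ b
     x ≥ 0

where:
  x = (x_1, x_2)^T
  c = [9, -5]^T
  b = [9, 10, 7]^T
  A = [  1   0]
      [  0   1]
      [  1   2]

Feasible with a bounded optimal solution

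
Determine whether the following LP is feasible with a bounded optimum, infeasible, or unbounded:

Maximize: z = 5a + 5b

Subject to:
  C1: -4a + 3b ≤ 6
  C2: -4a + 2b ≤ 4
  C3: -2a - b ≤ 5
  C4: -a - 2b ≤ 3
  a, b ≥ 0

Unbounded (objective can increase without bound)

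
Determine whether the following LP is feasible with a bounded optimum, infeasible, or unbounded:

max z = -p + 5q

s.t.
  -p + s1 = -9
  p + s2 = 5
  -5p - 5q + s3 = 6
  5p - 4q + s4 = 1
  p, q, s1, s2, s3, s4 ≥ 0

Infeasible (no feasible solution exists)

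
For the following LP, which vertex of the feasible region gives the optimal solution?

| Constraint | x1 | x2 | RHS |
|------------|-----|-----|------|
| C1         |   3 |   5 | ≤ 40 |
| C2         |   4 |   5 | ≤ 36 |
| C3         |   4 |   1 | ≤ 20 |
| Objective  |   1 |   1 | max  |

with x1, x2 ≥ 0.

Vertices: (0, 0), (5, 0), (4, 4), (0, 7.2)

Evaluate the objective at each vertex of the feasible region:
  z(0, 0) = 0
  z(5, 0) = 5
  z(4, 4) = 8  ←
  z(0, 7.2) = 7.2
The maximum is at x1 = 4, x2 = 4.

(4, 4)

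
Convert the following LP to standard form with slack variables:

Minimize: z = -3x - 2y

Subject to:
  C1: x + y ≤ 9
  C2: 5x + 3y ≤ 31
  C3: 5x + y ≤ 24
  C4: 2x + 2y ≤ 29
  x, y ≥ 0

min z = -3x - 2y

s.t.
  x + y + s1 = 9
  5x + 3y + s2 = 31
  5x + y + s3 = 24
  2x + 2y + s4 = 29
  x, y, s1, s2, s3, s4 ≥ 0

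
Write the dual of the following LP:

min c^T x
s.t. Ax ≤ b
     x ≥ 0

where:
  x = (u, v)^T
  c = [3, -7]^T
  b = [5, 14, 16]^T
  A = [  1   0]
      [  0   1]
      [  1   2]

Primal min cᵀx s.t. Ax ≤ b, x ≥ 0  →  Dual max −bᵀy s.t. Aᵀy ≥ −c, y ≥ 0.

Maximize: z = -5y1 - 14y2 - 16y3

Subject to:
  y1 + y3 ≥ -3
  y2 + 2y3 ≥ 7
  y1, y2, y3 ≥ 0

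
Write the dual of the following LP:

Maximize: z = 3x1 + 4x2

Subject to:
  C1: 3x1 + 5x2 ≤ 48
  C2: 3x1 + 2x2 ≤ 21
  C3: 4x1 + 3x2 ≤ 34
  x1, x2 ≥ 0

Primal max cᵀx s.t. Ax ≤ b, x ≥ 0  →  Dual min bᵀy s.t. Aᵀy ≥ c, y ≥ 0.

Minimize: z = 48y1 + 21y2 + 34y3

Subject to:
  3y1 + 3y2 + 4y3 ≥ 3
  5y1 + 2y2 + 3y3 ≥ 4
  y1, y2, y3 ≥ 0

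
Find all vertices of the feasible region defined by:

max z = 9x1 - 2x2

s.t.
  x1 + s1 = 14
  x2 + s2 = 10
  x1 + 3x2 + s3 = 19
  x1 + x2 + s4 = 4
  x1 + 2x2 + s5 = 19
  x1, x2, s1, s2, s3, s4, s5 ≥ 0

(0, 0), (4, 0), (0, 4)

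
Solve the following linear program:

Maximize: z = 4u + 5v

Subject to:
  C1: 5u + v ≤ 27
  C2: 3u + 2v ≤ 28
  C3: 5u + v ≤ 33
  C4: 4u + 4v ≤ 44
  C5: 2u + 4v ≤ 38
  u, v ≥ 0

Evaluate the objective at each vertex of the feasible region:
  z(0, 0) = 0
  z(5.4, 0) = 21.6
  z(4, 7) = 51
  z(3, 8) = 52  ←
  z(0, 9.5) = 47.5
The maximum is at u = 3, v = 8.

u = 3, v = 8, z = 52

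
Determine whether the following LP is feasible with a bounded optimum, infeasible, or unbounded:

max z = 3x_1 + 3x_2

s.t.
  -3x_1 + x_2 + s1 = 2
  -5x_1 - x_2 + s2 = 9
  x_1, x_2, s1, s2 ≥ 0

Unbounded (objective can increase without bound)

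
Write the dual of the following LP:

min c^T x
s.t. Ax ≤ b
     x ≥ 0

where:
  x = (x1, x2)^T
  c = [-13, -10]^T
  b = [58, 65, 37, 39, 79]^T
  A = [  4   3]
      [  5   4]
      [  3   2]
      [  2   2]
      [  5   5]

Primal min cᵀx s.t. Ax ≤ b, x ≥ 0  →  Dual max −bᵀy s.t. Aᵀy ≥ −c, y ≥ 0.

Maximize: z = -58y1 - 65y2 - 37y3 - 39y4 - 79y5

Subject to:
  4y1 + 5y2 + 3y3 + 2y4 + 5y5 ≥ 13
  3y1 + 4y2 + 2y3 + 2y4 + 5y5 ≥ 10
  y1, y2, y3, y4, y5 ≥ 0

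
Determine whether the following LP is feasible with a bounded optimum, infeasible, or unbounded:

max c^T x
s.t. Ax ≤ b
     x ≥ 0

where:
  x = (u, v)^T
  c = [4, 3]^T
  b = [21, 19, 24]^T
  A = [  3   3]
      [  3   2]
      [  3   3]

Feasible with a bounded optimal solution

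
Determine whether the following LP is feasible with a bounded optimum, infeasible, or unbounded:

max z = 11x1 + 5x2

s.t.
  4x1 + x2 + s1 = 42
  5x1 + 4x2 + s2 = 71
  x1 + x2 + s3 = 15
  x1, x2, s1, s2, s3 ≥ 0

Feasible with a bounded optimal solution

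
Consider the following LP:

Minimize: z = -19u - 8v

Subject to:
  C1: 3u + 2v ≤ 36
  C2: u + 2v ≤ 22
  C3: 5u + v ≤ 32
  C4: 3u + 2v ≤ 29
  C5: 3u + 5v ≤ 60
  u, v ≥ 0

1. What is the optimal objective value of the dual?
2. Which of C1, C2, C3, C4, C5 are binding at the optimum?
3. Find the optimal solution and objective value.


1. -151
2. C3, C4
3. u = 5, v = 7, z = -151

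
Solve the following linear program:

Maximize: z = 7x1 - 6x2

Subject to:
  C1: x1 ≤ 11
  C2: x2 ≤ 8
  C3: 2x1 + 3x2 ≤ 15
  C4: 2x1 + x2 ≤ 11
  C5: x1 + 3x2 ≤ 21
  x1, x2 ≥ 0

Evaluate the objective at each vertex of the feasible region:
  z(0, 0) = 0
  z(5.5, 0) = 38.5  ←
  z(4.5, 2) = 19.5
  z(0, 5) = -30
The maximum is at x1 = 5.5, x2 = 0.

x1 = 5.5, x2 = 0, z = 38.5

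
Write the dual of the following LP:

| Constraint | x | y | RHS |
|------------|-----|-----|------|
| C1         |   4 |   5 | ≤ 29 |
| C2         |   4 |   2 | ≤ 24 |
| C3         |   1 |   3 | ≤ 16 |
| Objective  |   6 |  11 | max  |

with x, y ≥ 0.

Primal max cᵀx s.t. Ax ≤ b, x ≥ 0  →  Dual min bᵀy s.t. Aᵀy ≥ c, y ≥ 0.

Minimize: z = 29y1 + 24y2 + 16y3

Subject to:
  4y1 + 4y2 + y3 ≥ 6
  5y1 + 2y2 + 3y3 ≥ 11
  y1, y2, y3 ≥ 0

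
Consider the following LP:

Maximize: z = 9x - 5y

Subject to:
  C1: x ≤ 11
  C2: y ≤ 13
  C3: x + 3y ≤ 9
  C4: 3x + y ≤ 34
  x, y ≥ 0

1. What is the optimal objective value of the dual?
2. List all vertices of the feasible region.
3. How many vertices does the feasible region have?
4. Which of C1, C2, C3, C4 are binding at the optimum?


1. 81
2. (0, 0), (9, 0), (0, 3)
3. 3
4. C3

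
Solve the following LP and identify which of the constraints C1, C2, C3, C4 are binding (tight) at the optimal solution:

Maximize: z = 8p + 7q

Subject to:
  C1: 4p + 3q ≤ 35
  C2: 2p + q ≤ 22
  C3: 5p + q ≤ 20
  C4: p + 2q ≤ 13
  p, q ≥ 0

At p = 3, q = 5, compute slack b - a·x for each constraint:
  C1: 35 − 27 = 8  (slack)
  C2: 22 − 11 = 11  (slack)
  C3: 20 − 20 = 0  (binding)
  C4: 13 − 13 = 0  (binding)

Optimal: p = 3, q = 5
Binding: C3, C4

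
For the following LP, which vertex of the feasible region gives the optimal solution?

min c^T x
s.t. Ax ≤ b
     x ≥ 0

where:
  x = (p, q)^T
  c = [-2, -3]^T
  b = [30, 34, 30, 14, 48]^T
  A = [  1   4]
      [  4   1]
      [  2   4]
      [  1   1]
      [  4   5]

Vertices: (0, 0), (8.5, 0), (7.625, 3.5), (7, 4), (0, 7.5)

Evaluate the objective at each vertex of the feasible region:
  z(0, 0) = 0
  z(8.5, 0) = -17
  z(7.625, 3.5) = -25.75
  z(7, 4) = -26  ←
  z(0, 7.5) = -22.5
The minimum is at p = 7, q = 4.

(7, 4)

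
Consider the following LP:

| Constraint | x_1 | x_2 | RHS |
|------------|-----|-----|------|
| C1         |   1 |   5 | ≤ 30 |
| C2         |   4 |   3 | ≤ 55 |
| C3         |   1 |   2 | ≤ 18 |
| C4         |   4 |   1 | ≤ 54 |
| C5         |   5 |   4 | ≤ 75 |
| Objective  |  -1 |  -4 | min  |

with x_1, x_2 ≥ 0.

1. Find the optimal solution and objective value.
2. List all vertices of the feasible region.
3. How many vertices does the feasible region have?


1. x_1 = 10, x_2 = 4, z = -26
2. (0, 0), (13.5, 0), (13.38, 0.5), (11.2, 3.4), (10, 4), (0, 6)
3. 6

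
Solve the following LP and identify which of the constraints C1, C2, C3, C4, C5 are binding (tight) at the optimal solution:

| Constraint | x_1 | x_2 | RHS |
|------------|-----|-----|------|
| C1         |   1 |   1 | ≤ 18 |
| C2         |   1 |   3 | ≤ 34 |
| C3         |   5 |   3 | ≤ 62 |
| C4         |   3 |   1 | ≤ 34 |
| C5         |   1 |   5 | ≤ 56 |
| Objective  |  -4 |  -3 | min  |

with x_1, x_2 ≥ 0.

At x_1 = 7, x_2 = 9, compute slack b - a·x for each constraint:
  C1: 18 − 16 = 2  (slack)
  C2: 34 − 34 = 0  (binding)
  C3: 62 − 62 = 0  (binding)
  C4: 34 − 30 = 4  (slack)
  C5: 56 − 52 = 4  (slack)

Optimal: x_1 = 7, x_2 = 9
Binding: C2, C3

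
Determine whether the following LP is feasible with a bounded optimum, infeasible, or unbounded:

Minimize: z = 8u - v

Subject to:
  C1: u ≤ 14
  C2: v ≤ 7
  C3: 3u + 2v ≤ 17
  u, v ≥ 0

Feasible with a bounded optimal solution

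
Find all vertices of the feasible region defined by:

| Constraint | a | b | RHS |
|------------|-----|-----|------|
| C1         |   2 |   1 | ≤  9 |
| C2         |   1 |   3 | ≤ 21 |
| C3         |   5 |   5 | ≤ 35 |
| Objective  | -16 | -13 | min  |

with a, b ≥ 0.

(0, 0), (4.5, 0), (2, 5), (0, 7)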